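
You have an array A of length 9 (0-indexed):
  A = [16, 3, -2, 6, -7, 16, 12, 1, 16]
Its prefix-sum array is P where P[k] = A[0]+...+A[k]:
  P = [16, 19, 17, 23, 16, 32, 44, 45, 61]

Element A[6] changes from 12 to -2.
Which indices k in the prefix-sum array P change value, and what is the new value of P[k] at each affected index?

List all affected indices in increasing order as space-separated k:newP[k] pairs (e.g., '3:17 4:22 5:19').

P[k] = A[0] + ... + A[k]
P[k] includes A[6] iff k >= 6
Affected indices: 6, 7, ..., 8; delta = -14
  P[6]: 44 + -14 = 30
  P[7]: 45 + -14 = 31
  P[8]: 61 + -14 = 47

Answer: 6:30 7:31 8:47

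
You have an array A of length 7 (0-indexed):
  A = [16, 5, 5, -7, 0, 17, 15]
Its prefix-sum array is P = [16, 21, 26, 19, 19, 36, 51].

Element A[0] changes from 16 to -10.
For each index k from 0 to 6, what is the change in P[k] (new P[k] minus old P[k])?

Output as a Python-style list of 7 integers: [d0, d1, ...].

Element change: A[0] 16 -> -10, delta = -26
For k < 0: P[k] unchanged, delta_P[k] = 0
For k >= 0: P[k] shifts by exactly -26
Delta array: [-26, -26, -26, -26, -26, -26, -26]

Answer: [-26, -26, -26, -26, -26, -26, -26]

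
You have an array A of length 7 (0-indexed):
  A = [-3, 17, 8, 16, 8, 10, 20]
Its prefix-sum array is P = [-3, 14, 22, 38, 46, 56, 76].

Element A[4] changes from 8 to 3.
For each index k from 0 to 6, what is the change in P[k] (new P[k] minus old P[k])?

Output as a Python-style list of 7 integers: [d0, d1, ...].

Element change: A[4] 8 -> 3, delta = -5
For k < 4: P[k] unchanged, delta_P[k] = 0
For k >= 4: P[k] shifts by exactly -5
Delta array: [0, 0, 0, 0, -5, -5, -5]

Answer: [0, 0, 0, 0, -5, -5, -5]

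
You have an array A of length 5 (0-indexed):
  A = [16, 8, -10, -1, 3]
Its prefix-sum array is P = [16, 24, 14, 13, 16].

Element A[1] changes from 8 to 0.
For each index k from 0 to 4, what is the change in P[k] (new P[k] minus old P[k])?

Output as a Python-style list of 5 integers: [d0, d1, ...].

Element change: A[1] 8 -> 0, delta = -8
For k < 1: P[k] unchanged, delta_P[k] = 0
For k >= 1: P[k] shifts by exactly -8
Delta array: [0, -8, -8, -8, -8]

Answer: [0, -8, -8, -8, -8]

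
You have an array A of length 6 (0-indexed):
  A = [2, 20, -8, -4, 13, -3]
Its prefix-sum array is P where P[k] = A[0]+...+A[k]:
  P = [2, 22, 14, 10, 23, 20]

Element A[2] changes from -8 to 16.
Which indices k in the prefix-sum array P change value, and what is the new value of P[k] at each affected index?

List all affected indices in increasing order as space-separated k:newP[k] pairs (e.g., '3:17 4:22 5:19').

P[k] = A[0] + ... + A[k]
P[k] includes A[2] iff k >= 2
Affected indices: 2, 3, ..., 5; delta = 24
  P[2]: 14 + 24 = 38
  P[3]: 10 + 24 = 34
  P[4]: 23 + 24 = 47
  P[5]: 20 + 24 = 44

Answer: 2:38 3:34 4:47 5:44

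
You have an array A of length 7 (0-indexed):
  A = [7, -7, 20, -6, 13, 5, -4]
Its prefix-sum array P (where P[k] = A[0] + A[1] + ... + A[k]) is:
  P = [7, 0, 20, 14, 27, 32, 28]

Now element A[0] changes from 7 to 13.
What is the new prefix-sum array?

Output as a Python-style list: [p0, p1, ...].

Answer: [13, 6, 26, 20, 33, 38, 34]

Derivation:
Change: A[0] 7 -> 13, delta = 6
P[k] for k < 0: unchanged (A[0] not included)
P[k] for k >= 0: shift by delta = 6
  P[0] = 7 + 6 = 13
  P[1] = 0 + 6 = 6
  P[2] = 20 + 6 = 26
  P[3] = 14 + 6 = 20
  P[4] = 27 + 6 = 33
  P[5] = 32 + 6 = 38
  P[6] = 28 + 6 = 34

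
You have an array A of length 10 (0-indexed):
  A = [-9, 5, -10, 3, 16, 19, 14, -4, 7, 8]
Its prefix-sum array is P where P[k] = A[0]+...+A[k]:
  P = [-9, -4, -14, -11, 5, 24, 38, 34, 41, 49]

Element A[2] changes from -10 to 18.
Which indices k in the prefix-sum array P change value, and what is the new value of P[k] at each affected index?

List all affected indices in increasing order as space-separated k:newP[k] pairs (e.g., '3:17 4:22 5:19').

P[k] = A[0] + ... + A[k]
P[k] includes A[2] iff k >= 2
Affected indices: 2, 3, ..., 9; delta = 28
  P[2]: -14 + 28 = 14
  P[3]: -11 + 28 = 17
  P[4]: 5 + 28 = 33
  P[5]: 24 + 28 = 52
  P[6]: 38 + 28 = 66
  P[7]: 34 + 28 = 62
  P[8]: 41 + 28 = 69
  P[9]: 49 + 28 = 77

Answer: 2:14 3:17 4:33 5:52 6:66 7:62 8:69 9:77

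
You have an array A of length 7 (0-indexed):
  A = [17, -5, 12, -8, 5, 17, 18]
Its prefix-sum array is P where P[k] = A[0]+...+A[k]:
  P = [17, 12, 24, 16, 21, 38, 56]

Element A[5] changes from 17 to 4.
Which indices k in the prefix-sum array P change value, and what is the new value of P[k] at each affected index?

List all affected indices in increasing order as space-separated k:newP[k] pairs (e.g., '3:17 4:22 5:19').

Answer: 5:25 6:43

Derivation:
P[k] = A[0] + ... + A[k]
P[k] includes A[5] iff k >= 5
Affected indices: 5, 6, ..., 6; delta = -13
  P[5]: 38 + -13 = 25
  P[6]: 56 + -13 = 43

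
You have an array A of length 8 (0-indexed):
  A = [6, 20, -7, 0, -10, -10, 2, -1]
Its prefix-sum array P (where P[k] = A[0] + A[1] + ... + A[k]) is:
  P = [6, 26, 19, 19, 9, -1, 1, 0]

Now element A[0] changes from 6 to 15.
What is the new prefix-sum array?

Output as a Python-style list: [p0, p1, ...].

Change: A[0] 6 -> 15, delta = 9
P[k] for k < 0: unchanged (A[0] not included)
P[k] for k >= 0: shift by delta = 9
  P[0] = 6 + 9 = 15
  P[1] = 26 + 9 = 35
  P[2] = 19 + 9 = 28
  P[3] = 19 + 9 = 28
  P[4] = 9 + 9 = 18
  P[5] = -1 + 9 = 8
  P[6] = 1 + 9 = 10
  P[7] = 0 + 9 = 9

Answer: [15, 35, 28, 28, 18, 8, 10, 9]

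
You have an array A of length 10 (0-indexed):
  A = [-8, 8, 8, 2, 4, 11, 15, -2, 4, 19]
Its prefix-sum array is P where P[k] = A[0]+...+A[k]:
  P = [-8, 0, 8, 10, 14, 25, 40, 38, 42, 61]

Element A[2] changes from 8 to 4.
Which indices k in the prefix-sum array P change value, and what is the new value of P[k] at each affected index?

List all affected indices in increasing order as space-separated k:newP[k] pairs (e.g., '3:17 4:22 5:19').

Answer: 2:4 3:6 4:10 5:21 6:36 7:34 8:38 9:57

Derivation:
P[k] = A[0] + ... + A[k]
P[k] includes A[2] iff k >= 2
Affected indices: 2, 3, ..., 9; delta = -4
  P[2]: 8 + -4 = 4
  P[3]: 10 + -4 = 6
  P[4]: 14 + -4 = 10
  P[5]: 25 + -4 = 21
  P[6]: 40 + -4 = 36
  P[7]: 38 + -4 = 34
  P[8]: 42 + -4 = 38
  P[9]: 61 + -4 = 57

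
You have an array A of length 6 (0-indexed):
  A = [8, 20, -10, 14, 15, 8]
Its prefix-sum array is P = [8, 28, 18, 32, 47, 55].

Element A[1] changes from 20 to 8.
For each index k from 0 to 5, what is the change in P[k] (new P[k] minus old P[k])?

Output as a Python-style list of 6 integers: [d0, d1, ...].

Element change: A[1] 20 -> 8, delta = -12
For k < 1: P[k] unchanged, delta_P[k] = 0
For k >= 1: P[k] shifts by exactly -12
Delta array: [0, -12, -12, -12, -12, -12]

Answer: [0, -12, -12, -12, -12, -12]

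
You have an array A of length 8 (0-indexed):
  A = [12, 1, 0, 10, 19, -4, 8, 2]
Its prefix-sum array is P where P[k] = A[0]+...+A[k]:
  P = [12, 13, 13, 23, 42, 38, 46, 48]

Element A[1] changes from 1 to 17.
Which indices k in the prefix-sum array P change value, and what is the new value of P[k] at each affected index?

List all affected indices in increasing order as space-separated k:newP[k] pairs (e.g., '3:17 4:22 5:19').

Answer: 1:29 2:29 3:39 4:58 5:54 6:62 7:64

Derivation:
P[k] = A[0] + ... + A[k]
P[k] includes A[1] iff k >= 1
Affected indices: 1, 2, ..., 7; delta = 16
  P[1]: 13 + 16 = 29
  P[2]: 13 + 16 = 29
  P[3]: 23 + 16 = 39
  P[4]: 42 + 16 = 58
  P[5]: 38 + 16 = 54
  P[6]: 46 + 16 = 62
  P[7]: 48 + 16 = 64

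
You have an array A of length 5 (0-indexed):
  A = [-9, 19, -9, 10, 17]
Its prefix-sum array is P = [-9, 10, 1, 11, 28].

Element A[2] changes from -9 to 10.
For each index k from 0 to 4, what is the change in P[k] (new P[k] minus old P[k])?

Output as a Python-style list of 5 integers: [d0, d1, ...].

Element change: A[2] -9 -> 10, delta = 19
For k < 2: P[k] unchanged, delta_P[k] = 0
For k >= 2: P[k] shifts by exactly 19
Delta array: [0, 0, 19, 19, 19]

Answer: [0, 0, 19, 19, 19]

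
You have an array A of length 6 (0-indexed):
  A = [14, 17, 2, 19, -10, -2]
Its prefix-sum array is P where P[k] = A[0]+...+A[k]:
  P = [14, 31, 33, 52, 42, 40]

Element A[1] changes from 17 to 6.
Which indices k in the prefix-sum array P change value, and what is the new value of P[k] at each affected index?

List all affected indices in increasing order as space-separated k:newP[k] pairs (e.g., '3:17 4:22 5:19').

Answer: 1:20 2:22 3:41 4:31 5:29

Derivation:
P[k] = A[0] + ... + A[k]
P[k] includes A[1] iff k >= 1
Affected indices: 1, 2, ..., 5; delta = -11
  P[1]: 31 + -11 = 20
  P[2]: 33 + -11 = 22
  P[3]: 52 + -11 = 41
  P[4]: 42 + -11 = 31
  P[5]: 40 + -11 = 29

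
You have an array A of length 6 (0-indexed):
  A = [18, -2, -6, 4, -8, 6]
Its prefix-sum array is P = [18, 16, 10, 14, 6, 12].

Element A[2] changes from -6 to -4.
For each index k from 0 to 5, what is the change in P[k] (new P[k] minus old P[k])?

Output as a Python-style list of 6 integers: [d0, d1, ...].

Answer: [0, 0, 2, 2, 2, 2]

Derivation:
Element change: A[2] -6 -> -4, delta = 2
For k < 2: P[k] unchanged, delta_P[k] = 0
For k >= 2: P[k] shifts by exactly 2
Delta array: [0, 0, 2, 2, 2, 2]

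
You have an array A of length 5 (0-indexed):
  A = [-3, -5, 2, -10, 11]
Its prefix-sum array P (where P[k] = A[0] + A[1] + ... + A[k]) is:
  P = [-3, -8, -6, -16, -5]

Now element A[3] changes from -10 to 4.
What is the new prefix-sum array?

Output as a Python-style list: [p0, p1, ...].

Answer: [-3, -8, -6, -2, 9]

Derivation:
Change: A[3] -10 -> 4, delta = 14
P[k] for k < 3: unchanged (A[3] not included)
P[k] for k >= 3: shift by delta = 14
  P[0] = -3 + 0 = -3
  P[1] = -8 + 0 = -8
  P[2] = -6 + 0 = -6
  P[3] = -16 + 14 = -2
  P[4] = -5 + 14 = 9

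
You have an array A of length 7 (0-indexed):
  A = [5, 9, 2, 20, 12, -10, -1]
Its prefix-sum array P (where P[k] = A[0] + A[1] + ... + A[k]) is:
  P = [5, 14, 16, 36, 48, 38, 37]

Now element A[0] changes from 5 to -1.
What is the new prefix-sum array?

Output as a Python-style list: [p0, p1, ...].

Change: A[0] 5 -> -1, delta = -6
P[k] for k < 0: unchanged (A[0] not included)
P[k] for k >= 0: shift by delta = -6
  P[0] = 5 + -6 = -1
  P[1] = 14 + -6 = 8
  P[2] = 16 + -6 = 10
  P[3] = 36 + -6 = 30
  P[4] = 48 + -6 = 42
  P[5] = 38 + -6 = 32
  P[6] = 37 + -6 = 31

Answer: [-1, 8, 10, 30, 42, 32, 31]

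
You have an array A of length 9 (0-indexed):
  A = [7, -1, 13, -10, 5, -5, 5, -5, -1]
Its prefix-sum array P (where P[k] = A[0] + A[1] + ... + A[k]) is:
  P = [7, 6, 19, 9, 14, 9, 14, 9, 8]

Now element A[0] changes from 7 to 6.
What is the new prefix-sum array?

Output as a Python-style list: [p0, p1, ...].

Answer: [6, 5, 18, 8, 13, 8, 13, 8, 7]

Derivation:
Change: A[0] 7 -> 6, delta = -1
P[k] for k < 0: unchanged (A[0] not included)
P[k] for k >= 0: shift by delta = -1
  P[0] = 7 + -1 = 6
  P[1] = 6 + -1 = 5
  P[2] = 19 + -1 = 18
  P[3] = 9 + -1 = 8
  P[4] = 14 + -1 = 13
  P[5] = 9 + -1 = 8
  P[6] = 14 + -1 = 13
  P[7] = 9 + -1 = 8
  P[8] = 8 + -1 = 7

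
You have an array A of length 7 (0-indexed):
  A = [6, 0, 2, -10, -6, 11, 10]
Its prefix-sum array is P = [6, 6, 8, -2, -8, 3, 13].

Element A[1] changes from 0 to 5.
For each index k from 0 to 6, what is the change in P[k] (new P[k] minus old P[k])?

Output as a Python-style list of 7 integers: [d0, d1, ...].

Element change: A[1] 0 -> 5, delta = 5
For k < 1: P[k] unchanged, delta_P[k] = 0
For k >= 1: P[k] shifts by exactly 5
Delta array: [0, 5, 5, 5, 5, 5, 5]

Answer: [0, 5, 5, 5, 5, 5, 5]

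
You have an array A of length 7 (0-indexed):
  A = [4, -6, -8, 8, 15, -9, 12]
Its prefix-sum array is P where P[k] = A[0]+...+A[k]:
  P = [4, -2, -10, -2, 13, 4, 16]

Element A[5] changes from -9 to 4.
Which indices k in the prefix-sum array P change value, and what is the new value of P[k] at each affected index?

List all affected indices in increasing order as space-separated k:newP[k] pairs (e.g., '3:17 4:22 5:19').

Answer: 5:17 6:29

Derivation:
P[k] = A[0] + ... + A[k]
P[k] includes A[5] iff k >= 5
Affected indices: 5, 6, ..., 6; delta = 13
  P[5]: 4 + 13 = 17
  P[6]: 16 + 13 = 29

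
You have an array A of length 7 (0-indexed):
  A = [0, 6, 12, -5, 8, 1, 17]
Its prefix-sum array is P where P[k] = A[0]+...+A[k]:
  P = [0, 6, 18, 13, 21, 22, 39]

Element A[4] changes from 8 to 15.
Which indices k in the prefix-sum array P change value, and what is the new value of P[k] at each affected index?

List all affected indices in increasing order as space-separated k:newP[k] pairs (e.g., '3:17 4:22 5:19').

Answer: 4:28 5:29 6:46

Derivation:
P[k] = A[0] + ... + A[k]
P[k] includes A[4] iff k >= 4
Affected indices: 4, 5, ..., 6; delta = 7
  P[4]: 21 + 7 = 28
  P[5]: 22 + 7 = 29
  P[6]: 39 + 7 = 46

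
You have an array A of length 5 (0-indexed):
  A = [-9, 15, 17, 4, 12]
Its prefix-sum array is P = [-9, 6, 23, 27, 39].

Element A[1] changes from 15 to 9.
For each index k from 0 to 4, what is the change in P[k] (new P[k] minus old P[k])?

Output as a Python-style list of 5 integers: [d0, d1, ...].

Element change: A[1] 15 -> 9, delta = -6
For k < 1: P[k] unchanged, delta_P[k] = 0
For k >= 1: P[k] shifts by exactly -6
Delta array: [0, -6, -6, -6, -6]

Answer: [0, -6, -6, -6, -6]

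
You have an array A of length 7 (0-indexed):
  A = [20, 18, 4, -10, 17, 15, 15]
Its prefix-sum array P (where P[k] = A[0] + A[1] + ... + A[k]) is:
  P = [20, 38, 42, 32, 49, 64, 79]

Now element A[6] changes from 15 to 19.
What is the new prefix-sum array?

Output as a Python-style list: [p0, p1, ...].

Change: A[6] 15 -> 19, delta = 4
P[k] for k < 6: unchanged (A[6] not included)
P[k] for k >= 6: shift by delta = 4
  P[0] = 20 + 0 = 20
  P[1] = 38 + 0 = 38
  P[2] = 42 + 0 = 42
  P[3] = 32 + 0 = 32
  P[4] = 49 + 0 = 49
  P[5] = 64 + 0 = 64
  P[6] = 79 + 4 = 83

Answer: [20, 38, 42, 32, 49, 64, 83]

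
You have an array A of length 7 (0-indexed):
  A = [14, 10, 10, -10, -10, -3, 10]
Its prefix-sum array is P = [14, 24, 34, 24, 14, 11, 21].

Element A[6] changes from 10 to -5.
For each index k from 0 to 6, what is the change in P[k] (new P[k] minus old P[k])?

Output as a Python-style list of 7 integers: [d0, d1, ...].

Answer: [0, 0, 0, 0, 0, 0, -15]

Derivation:
Element change: A[6] 10 -> -5, delta = -15
For k < 6: P[k] unchanged, delta_P[k] = 0
For k >= 6: P[k] shifts by exactly -15
Delta array: [0, 0, 0, 0, 0, 0, -15]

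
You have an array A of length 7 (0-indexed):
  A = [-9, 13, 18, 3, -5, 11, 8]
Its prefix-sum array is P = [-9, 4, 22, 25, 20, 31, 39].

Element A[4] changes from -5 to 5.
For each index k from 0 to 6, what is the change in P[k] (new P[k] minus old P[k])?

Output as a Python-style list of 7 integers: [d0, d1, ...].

Element change: A[4] -5 -> 5, delta = 10
For k < 4: P[k] unchanged, delta_P[k] = 0
For k >= 4: P[k] shifts by exactly 10
Delta array: [0, 0, 0, 0, 10, 10, 10]

Answer: [0, 0, 0, 0, 10, 10, 10]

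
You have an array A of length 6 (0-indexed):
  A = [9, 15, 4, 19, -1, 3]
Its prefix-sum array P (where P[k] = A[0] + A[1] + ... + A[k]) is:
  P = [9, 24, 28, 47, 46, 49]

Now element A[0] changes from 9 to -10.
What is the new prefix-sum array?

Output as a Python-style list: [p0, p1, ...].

Change: A[0] 9 -> -10, delta = -19
P[k] for k < 0: unchanged (A[0] not included)
P[k] for k >= 0: shift by delta = -19
  P[0] = 9 + -19 = -10
  P[1] = 24 + -19 = 5
  P[2] = 28 + -19 = 9
  P[3] = 47 + -19 = 28
  P[4] = 46 + -19 = 27
  P[5] = 49 + -19 = 30

Answer: [-10, 5, 9, 28, 27, 30]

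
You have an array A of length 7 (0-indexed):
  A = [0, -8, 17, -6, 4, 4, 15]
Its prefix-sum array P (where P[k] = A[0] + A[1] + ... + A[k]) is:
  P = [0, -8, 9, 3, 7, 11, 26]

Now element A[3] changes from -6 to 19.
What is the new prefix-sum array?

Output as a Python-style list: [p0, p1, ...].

Answer: [0, -8, 9, 28, 32, 36, 51]

Derivation:
Change: A[3] -6 -> 19, delta = 25
P[k] for k < 3: unchanged (A[3] not included)
P[k] for k >= 3: shift by delta = 25
  P[0] = 0 + 0 = 0
  P[1] = -8 + 0 = -8
  P[2] = 9 + 0 = 9
  P[3] = 3 + 25 = 28
  P[4] = 7 + 25 = 32
  P[5] = 11 + 25 = 36
  P[6] = 26 + 25 = 51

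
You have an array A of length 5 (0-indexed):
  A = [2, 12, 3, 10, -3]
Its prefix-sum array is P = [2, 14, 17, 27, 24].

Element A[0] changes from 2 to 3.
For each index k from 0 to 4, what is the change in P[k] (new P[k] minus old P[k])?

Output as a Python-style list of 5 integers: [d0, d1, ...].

Element change: A[0] 2 -> 3, delta = 1
For k < 0: P[k] unchanged, delta_P[k] = 0
For k >= 0: P[k] shifts by exactly 1
Delta array: [1, 1, 1, 1, 1]

Answer: [1, 1, 1, 1, 1]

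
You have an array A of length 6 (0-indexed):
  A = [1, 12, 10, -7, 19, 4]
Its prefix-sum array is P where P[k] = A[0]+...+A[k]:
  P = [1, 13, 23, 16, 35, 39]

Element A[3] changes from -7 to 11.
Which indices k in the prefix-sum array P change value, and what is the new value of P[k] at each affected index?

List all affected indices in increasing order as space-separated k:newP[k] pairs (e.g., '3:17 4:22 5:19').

Answer: 3:34 4:53 5:57

Derivation:
P[k] = A[0] + ... + A[k]
P[k] includes A[3] iff k >= 3
Affected indices: 3, 4, ..., 5; delta = 18
  P[3]: 16 + 18 = 34
  P[4]: 35 + 18 = 53
  P[5]: 39 + 18 = 57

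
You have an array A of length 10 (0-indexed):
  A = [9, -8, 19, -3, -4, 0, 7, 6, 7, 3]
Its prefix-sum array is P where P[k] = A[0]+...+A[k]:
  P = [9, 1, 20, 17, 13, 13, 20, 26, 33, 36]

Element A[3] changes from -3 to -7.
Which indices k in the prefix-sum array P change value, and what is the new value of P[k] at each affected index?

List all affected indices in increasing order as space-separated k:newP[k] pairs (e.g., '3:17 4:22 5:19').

P[k] = A[0] + ... + A[k]
P[k] includes A[3] iff k >= 3
Affected indices: 3, 4, ..., 9; delta = -4
  P[3]: 17 + -4 = 13
  P[4]: 13 + -4 = 9
  P[5]: 13 + -4 = 9
  P[6]: 20 + -4 = 16
  P[7]: 26 + -4 = 22
  P[8]: 33 + -4 = 29
  P[9]: 36 + -4 = 32

Answer: 3:13 4:9 5:9 6:16 7:22 8:29 9:32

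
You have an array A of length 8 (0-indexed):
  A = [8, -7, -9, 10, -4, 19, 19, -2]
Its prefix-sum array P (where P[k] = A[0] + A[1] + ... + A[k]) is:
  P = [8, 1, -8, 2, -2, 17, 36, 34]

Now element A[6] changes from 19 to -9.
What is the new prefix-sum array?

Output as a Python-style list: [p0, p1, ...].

Change: A[6] 19 -> -9, delta = -28
P[k] for k < 6: unchanged (A[6] not included)
P[k] for k >= 6: shift by delta = -28
  P[0] = 8 + 0 = 8
  P[1] = 1 + 0 = 1
  P[2] = -8 + 0 = -8
  P[3] = 2 + 0 = 2
  P[4] = -2 + 0 = -2
  P[5] = 17 + 0 = 17
  P[6] = 36 + -28 = 8
  P[7] = 34 + -28 = 6

Answer: [8, 1, -8, 2, -2, 17, 8, 6]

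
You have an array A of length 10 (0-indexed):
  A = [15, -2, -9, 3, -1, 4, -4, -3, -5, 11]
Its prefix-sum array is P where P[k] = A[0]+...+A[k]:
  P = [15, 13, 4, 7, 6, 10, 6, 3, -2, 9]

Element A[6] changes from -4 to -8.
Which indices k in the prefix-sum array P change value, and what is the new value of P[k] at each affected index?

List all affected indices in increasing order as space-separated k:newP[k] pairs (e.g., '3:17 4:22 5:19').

Answer: 6:2 7:-1 8:-6 9:5

Derivation:
P[k] = A[0] + ... + A[k]
P[k] includes A[6] iff k >= 6
Affected indices: 6, 7, ..., 9; delta = -4
  P[6]: 6 + -4 = 2
  P[7]: 3 + -4 = -1
  P[8]: -2 + -4 = -6
  P[9]: 9 + -4 = 5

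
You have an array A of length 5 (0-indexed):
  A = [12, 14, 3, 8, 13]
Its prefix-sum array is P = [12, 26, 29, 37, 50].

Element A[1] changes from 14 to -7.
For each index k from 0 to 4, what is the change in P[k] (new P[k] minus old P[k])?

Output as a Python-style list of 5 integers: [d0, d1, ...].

Element change: A[1] 14 -> -7, delta = -21
For k < 1: P[k] unchanged, delta_P[k] = 0
For k >= 1: P[k] shifts by exactly -21
Delta array: [0, -21, -21, -21, -21]

Answer: [0, -21, -21, -21, -21]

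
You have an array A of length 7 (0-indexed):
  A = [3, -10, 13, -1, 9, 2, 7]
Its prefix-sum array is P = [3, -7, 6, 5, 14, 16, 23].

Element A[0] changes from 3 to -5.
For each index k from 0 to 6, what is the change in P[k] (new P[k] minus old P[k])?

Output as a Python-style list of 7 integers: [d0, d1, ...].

Element change: A[0] 3 -> -5, delta = -8
For k < 0: P[k] unchanged, delta_P[k] = 0
For k >= 0: P[k] shifts by exactly -8
Delta array: [-8, -8, -8, -8, -8, -8, -8]

Answer: [-8, -8, -8, -8, -8, -8, -8]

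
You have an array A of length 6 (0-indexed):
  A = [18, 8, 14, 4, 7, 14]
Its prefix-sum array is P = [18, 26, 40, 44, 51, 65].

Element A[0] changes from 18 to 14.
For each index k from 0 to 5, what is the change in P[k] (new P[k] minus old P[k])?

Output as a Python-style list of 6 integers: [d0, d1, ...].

Element change: A[0] 18 -> 14, delta = -4
For k < 0: P[k] unchanged, delta_P[k] = 0
For k >= 0: P[k] shifts by exactly -4
Delta array: [-4, -4, -4, -4, -4, -4]

Answer: [-4, -4, -4, -4, -4, -4]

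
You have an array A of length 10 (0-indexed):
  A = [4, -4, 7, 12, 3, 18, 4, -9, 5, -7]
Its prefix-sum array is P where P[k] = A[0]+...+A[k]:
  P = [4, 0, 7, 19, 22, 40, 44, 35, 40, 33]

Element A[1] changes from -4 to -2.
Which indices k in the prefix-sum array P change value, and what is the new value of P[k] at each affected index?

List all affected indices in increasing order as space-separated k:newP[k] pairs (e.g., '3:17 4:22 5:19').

P[k] = A[0] + ... + A[k]
P[k] includes A[1] iff k >= 1
Affected indices: 1, 2, ..., 9; delta = 2
  P[1]: 0 + 2 = 2
  P[2]: 7 + 2 = 9
  P[3]: 19 + 2 = 21
  P[4]: 22 + 2 = 24
  P[5]: 40 + 2 = 42
  P[6]: 44 + 2 = 46
  P[7]: 35 + 2 = 37
  P[8]: 40 + 2 = 42
  P[9]: 33 + 2 = 35

Answer: 1:2 2:9 3:21 4:24 5:42 6:46 7:37 8:42 9:35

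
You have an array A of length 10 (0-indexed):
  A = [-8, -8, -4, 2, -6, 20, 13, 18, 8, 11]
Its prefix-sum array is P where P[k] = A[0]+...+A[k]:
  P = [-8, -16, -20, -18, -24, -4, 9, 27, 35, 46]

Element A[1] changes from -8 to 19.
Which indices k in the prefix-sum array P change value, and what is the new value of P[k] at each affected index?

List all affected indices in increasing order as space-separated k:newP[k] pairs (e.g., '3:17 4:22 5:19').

Answer: 1:11 2:7 3:9 4:3 5:23 6:36 7:54 8:62 9:73

Derivation:
P[k] = A[0] + ... + A[k]
P[k] includes A[1] iff k >= 1
Affected indices: 1, 2, ..., 9; delta = 27
  P[1]: -16 + 27 = 11
  P[2]: -20 + 27 = 7
  P[3]: -18 + 27 = 9
  P[4]: -24 + 27 = 3
  P[5]: -4 + 27 = 23
  P[6]: 9 + 27 = 36
  P[7]: 27 + 27 = 54
  P[8]: 35 + 27 = 62
  P[9]: 46 + 27 = 73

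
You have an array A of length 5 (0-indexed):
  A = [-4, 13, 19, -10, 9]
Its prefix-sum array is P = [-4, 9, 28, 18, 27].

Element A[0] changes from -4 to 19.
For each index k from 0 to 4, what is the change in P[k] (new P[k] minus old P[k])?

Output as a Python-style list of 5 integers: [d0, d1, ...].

Answer: [23, 23, 23, 23, 23]

Derivation:
Element change: A[0] -4 -> 19, delta = 23
For k < 0: P[k] unchanged, delta_P[k] = 0
For k >= 0: P[k] shifts by exactly 23
Delta array: [23, 23, 23, 23, 23]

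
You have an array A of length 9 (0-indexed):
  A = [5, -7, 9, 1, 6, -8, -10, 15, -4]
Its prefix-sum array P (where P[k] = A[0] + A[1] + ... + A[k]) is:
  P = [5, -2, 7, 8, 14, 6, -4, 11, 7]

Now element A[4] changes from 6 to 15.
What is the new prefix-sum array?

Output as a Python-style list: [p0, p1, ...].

Change: A[4] 6 -> 15, delta = 9
P[k] for k < 4: unchanged (A[4] not included)
P[k] for k >= 4: shift by delta = 9
  P[0] = 5 + 0 = 5
  P[1] = -2 + 0 = -2
  P[2] = 7 + 0 = 7
  P[3] = 8 + 0 = 8
  P[4] = 14 + 9 = 23
  P[5] = 6 + 9 = 15
  P[6] = -4 + 9 = 5
  P[7] = 11 + 9 = 20
  P[8] = 7 + 9 = 16

Answer: [5, -2, 7, 8, 23, 15, 5, 20, 16]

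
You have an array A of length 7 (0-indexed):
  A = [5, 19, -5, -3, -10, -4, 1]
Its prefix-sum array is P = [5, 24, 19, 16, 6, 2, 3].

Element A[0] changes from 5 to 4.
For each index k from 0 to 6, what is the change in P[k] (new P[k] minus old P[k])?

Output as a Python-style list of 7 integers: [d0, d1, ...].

Element change: A[0] 5 -> 4, delta = -1
For k < 0: P[k] unchanged, delta_P[k] = 0
For k >= 0: P[k] shifts by exactly -1
Delta array: [-1, -1, -1, -1, -1, -1, -1]

Answer: [-1, -1, -1, -1, -1, -1, -1]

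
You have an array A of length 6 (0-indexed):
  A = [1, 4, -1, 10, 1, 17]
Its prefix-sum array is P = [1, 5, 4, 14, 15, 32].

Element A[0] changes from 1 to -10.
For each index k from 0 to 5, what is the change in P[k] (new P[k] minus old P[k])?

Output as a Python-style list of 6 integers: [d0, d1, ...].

Element change: A[0] 1 -> -10, delta = -11
For k < 0: P[k] unchanged, delta_P[k] = 0
For k >= 0: P[k] shifts by exactly -11
Delta array: [-11, -11, -11, -11, -11, -11]

Answer: [-11, -11, -11, -11, -11, -11]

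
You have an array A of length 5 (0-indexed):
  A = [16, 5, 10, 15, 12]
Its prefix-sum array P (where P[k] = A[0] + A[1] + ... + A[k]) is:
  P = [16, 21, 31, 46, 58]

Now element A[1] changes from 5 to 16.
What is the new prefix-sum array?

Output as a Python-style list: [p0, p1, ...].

Change: A[1] 5 -> 16, delta = 11
P[k] for k < 1: unchanged (A[1] not included)
P[k] for k >= 1: shift by delta = 11
  P[0] = 16 + 0 = 16
  P[1] = 21 + 11 = 32
  P[2] = 31 + 11 = 42
  P[3] = 46 + 11 = 57
  P[4] = 58 + 11 = 69

Answer: [16, 32, 42, 57, 69]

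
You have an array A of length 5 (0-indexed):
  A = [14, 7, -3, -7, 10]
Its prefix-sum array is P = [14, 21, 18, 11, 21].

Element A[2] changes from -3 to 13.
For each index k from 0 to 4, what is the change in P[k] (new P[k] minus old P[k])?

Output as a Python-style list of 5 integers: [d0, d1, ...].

Answer: [0, 0, 16, 16, 16]

Derivation:
Element change: A[2] -3 -> 13, delta = 16
For k < 2: P[k] unchanged, delta_P[k] = 0
For k >= 2: P[k] shifts by exactly 16
Delta array: [0, 0, 16, 16, 16]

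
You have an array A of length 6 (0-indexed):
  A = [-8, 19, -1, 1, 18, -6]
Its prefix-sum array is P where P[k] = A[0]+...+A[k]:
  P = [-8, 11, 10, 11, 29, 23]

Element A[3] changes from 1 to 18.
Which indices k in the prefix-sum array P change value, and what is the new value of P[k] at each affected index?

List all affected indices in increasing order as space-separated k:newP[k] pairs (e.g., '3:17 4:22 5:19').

Answer: 3:28 4:46 5:40

Derivation:
P[k] = A[0] + ... + A[k]
P[k] includes A[3] iff k >= 3
Affected indices: 3, 4, ..., 5; delta = 17
  P[3]: 11 + 17 = 28
  P[4]: 29 + 17 = 46
  P[5]: 23 + 17 = 40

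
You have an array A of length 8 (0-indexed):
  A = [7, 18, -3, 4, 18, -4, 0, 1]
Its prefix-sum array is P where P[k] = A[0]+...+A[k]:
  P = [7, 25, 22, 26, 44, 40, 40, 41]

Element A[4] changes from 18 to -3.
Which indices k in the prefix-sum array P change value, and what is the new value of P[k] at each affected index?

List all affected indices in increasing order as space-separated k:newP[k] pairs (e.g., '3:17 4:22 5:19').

P[k] = A[0] + ... + A[k]
P[k] includes A[4] iff k >= 4
Affected indices: 4, 5, ..., 7; delta = -21
  P[4]: 44 + -21 = 23
  P[5]: 40 + -21 = 19
  P[6]: 40 + -21 = 19
  P[7]: 41 + -21 = 20

Answer: 4:23 5:19 6:19 7:20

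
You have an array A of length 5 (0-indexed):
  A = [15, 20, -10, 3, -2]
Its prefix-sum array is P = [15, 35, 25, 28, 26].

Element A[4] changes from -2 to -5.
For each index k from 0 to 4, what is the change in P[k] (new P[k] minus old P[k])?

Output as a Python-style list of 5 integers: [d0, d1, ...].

Element change: A[4] -2 -> -5, delta = -3
For k < 4: P[k] unchanged, delta_P[k] = 0
For k >= 4: P[k] shifts by exactly -3
Delta array: [0, 0, 0, 0, -3]

Answer: [0, 0, 0, 0, -3]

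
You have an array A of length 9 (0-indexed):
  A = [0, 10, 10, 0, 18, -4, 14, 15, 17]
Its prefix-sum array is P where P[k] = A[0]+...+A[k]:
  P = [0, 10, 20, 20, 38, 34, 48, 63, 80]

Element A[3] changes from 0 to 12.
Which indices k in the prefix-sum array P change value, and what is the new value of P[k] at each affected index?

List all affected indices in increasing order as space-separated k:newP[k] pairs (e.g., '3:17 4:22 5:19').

P[k] = A[0] + ... + A[k]
P[k] includes A[3] iff k >= 3
Affected indices: 3, 4, ..., 8; delta = 12
  P[3]: 20 + 12 = 32
  P[4]: 38 + 12 = 50
  P[5]: 34 + 12 = 46
  P[6]: 48 + 12 = 60
  P[7]: 63 + 12 = 75
  P[8]: 80 + 12 = 92

Answer: 3:32 4:50 5:46 6:60 7:75 8:92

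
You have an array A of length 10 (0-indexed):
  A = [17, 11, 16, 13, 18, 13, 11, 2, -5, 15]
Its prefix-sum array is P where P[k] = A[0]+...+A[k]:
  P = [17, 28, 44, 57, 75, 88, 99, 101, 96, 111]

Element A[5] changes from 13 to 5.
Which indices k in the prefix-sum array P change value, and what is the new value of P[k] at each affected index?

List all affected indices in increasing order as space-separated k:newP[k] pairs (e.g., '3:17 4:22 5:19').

P[k] = A[0] + ... + A[k]
P[k] includes A[5] iff k >= 5
Affected indices: 5, 6, ..., 9; delta = -8
  P[5]: 88 + -8 = 80
  P[6]: 99 + -8 = 91
  P[7]: 101 + -8 = 93
  P[8]: 96 + -8 = 88
  P[9]: 111 + -8 = 103

Answer: 5:80 6:91 7:93 8:88 9:103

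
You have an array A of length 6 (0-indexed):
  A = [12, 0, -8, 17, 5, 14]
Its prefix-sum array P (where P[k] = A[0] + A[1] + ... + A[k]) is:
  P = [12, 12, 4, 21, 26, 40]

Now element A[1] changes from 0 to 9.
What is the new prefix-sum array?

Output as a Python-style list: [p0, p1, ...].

Answer: [12, 21, 13, 30, 35, 49]

Derivation:
Change: A[1] 0 -> 9, delta = 9
P[k] for k < 1: unchanged (A[1] not included)
P[k] for k >= 1: shift by delta = 9
  P[0] = 12 + 0 = 12
  P[1] = 12 + 9 = 21
  P[2] = 4 + 9 = 13
  P[3] = 21 + 9 = 30
  P[4] = 26 + 9 = 35
  P[5] = 40 + 9 = 49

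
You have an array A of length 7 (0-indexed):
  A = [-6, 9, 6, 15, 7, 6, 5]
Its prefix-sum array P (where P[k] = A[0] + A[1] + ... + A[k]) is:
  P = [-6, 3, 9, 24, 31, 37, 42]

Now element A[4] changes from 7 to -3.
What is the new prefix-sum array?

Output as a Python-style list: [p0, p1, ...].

Change: A[4] 7 -> -3, delta = -10
P[k] for k < 4: unchanged (A[4] not included)
P[k] for k >= 4: shift by delta = -10
  P[0] = -6 + 0 = -6
  P[1] = 3 + 0 = 3
  P[2] = 9 + 0 = 9
  P[3] = 24 + 0 = 24
  P[4] = 31 + -10 = 21
  P[5] = 37 + -10 = 27
  P[6] = 42 + -10 = 32

Answer: [-6, 3, 9, 24, 21, 27, 32]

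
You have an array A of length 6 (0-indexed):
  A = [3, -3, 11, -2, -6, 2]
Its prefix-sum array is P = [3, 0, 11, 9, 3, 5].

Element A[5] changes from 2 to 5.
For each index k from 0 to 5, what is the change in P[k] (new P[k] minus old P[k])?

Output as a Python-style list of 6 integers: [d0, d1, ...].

Answer: [0, 0, 0, 0, 0, 3]

Derivation:
Element change: A[5] 2 -> 5, delta = 3
For k < 5: P[k] unchanged, delta_P[k] = 0
For k >= 5: P[k] shifts by exactly 3
Delta array: [0, 0, 0, 0, 0, 3]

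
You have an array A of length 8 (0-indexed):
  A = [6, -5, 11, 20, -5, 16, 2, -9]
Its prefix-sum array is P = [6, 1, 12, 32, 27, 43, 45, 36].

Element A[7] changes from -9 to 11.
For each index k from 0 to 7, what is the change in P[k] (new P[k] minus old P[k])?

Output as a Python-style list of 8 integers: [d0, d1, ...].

Element change: A[7] -9 -> 11, delta = 20
For k < 7: P[k] unchanged, delta_P[k] = 0
For k >= 7: P[k] shifts by exactly 20
Delta array: [0, 0, 0, 0, 0, 0, 0, 20]

Answer: [0, 0, 0, 0, 0, 0, 0, 20]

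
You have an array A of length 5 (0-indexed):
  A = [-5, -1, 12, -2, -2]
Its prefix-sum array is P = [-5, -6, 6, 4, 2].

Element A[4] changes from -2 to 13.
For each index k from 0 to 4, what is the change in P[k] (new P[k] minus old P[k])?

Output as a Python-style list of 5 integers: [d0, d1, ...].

Answer: [0, 0, 0, 0, 15]

Derivation:
Element change: A[4] -2 -> 13, delta = 15
For k < 4: P[k] unchanged, delta_P[k] = 0
For k >= 4: P[k] shifts by exactly 15
Delta array: [0, 0, 0, 0, 15]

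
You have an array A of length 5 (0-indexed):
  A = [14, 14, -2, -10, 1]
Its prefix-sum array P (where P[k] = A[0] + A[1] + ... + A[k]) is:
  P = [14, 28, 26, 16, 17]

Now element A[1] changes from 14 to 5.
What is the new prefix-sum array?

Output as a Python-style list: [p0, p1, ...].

Change: A[1] 14 -> 5, delta = -9
P[k] for k < 1: unchanged (A[1] not included)
P[k] for k >= 1: shift by delta = -9
  P[0] = 14 + 0 = 14
  P[1] = 28 + -9 = 19
  P[2] = 26 + -9 = 17
  P[3] = 16 + -9 = 7
  P[4] = 17 + -9 = 8

Answer: [14, 19, 17, 7, 8]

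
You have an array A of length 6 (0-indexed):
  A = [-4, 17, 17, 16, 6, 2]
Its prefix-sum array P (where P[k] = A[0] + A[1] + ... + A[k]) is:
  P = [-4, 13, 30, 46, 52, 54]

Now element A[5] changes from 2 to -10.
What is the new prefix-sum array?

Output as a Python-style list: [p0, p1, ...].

Answer: [-4, 13, 30, 46, 52, 42]

Derivation:
Change: A[5] 2 -> -10, delta = -12
P[k] for k < 5: unchanged (A[5] not included)
P[k] for k >= 5: shift by delta = -12
  P[0] = -4 + 0 = -4
  P[1] = 13 + 0 = 13
  P[2] = 30 + 0 = 30
  P[3] = 46 + 0 = 46
  P[4] = 52 + 0 = 52
  P[5] = 54 + -12 = 42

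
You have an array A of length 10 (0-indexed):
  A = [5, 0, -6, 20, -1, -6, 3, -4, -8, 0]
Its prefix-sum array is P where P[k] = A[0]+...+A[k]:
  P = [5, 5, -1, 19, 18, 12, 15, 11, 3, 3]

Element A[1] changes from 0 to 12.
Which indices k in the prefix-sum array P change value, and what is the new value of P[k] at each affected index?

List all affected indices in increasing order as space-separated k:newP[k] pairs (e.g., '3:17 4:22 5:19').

Answer: 1:17 2:11 3:31 4:30 5:24 6:27 7:23 8:15 9:15

Derivation:
P[k] = A[0] + ... + A[k]
P[k] includes A[1] iff k >= 1
Affected indices: 1, 2, ..., 9; delta = 12
  P[1]: 5 + 12 = 17
  P[2]: -1 + 12 = 11
  P[3]: 19 + 12 = 31
  P[4]: 18 + 12 = 30
  P[5]: 12 + 12 = 24
  P[6]: 15 + 12 = 27
  P[7]: 11 + 12 = 23
  P[8]: 3 + 12 = 15
  P[9]: 3 + 12 = 15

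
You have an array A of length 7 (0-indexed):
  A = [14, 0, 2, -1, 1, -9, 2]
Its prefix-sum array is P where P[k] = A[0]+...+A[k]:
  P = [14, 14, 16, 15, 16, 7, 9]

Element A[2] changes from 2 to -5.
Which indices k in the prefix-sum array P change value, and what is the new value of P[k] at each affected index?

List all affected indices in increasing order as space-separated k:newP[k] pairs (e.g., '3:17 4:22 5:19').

P[k] = A[0] + ... + A[k]
P[k] includes A[2] iff k >= 2
Affected indices: 2, 3, ..., 6; delta = -7
  P[2]: 16 + -7 = 9
  P[3]: 15 + -7 = 8
  P[4]: 16 + -7 = 9
  P[5]: 7 + -7 = 0
  P[6]: 9 + -7 = 2

Answer: 2:9 3:8 4:9 5:0 6:2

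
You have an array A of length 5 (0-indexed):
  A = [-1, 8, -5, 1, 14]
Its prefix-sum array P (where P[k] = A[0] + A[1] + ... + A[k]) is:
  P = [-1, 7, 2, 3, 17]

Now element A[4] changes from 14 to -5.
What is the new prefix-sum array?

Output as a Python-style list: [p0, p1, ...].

Change: A[4] 14 -> -5, delta = -19
P[k] for k < 4: unchanged (A[4] not included)
P[k] for k >= 4: shift by delta = -19
  P[0] = -1 + 0 = -1
  P[1] = 7 + 0 = 7
  P[2] = 2 + 0 = 2
  P[3] = 3 + 0 = 3
  P[4] = 17 + -19 = -2

Answer: [-1, 7, 2, 3, -2]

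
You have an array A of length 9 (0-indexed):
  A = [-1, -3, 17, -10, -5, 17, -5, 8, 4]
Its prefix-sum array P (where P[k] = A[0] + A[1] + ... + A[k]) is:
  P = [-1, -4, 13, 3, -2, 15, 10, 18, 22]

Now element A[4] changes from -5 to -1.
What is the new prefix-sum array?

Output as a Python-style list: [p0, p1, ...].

Change: A[4] -5 -> -1, delta = 4
P[k] for k < 4: unchanged (A[4] not included)
P[k] for k >= 4: shift by delta = 4
  P[0] = -1 + 0 = -1
  P[1] = -4 + 0 = -4
  P[2] = 13 + 0 = 13
  P[3] = 3 + 0 = 3
  P[4] = -2 + 4 = 2
  P[5] = 15 + 4 = 19
  P[6] = 10 + 4 = 14
  P[7] = 18 + 4 = 22
  P[8] = 22 + 4 = 26

Answer: [-1, -4, 13, 3, 2, 19, 14, 22, 26]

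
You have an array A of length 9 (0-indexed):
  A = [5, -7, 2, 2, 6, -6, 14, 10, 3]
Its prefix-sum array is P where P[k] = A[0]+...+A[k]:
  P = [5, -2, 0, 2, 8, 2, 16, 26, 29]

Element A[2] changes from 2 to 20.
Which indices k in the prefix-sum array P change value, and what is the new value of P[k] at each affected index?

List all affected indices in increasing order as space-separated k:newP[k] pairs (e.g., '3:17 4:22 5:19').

Answer: 2:18 3:20 4:26 5:20 6:34 7:44 8:47

Derivation:
P[k] = A[0] + ... + A[k]
P[k] includes A[2] iff k >= 2
Affected indices: 2, 3, ..., 8; delta = 18
  P[2]: 0 + 18 = 18
  P[3]: 2 + 18 = 20
  P[4]: 8 + 18 = 26
  P[5]: 2 + 18 = 20
  P[6]: 16 + 18 = 34
  P[7]: 26 + 18 = 44
  P[8]: 29 + 18 = 47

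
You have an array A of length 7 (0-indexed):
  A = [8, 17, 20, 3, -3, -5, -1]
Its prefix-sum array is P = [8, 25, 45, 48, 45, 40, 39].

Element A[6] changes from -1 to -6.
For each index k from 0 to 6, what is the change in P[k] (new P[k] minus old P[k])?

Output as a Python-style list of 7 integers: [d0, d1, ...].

Element change: A[6] -1 -> -6, delta = -5
For k < 6: P[k] unchanged, delta_P[k] = 0
For k >= 6: P[k] shifts by exactly -5
Delta array: [0, 0, 0, 0, 0, 0, -5]

Answer: [0, 0, 0, 0, 0, 0, -5]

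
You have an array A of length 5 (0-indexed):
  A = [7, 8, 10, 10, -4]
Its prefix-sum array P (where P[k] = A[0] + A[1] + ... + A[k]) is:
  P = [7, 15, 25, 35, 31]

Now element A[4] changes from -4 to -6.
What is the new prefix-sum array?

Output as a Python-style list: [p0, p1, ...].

Change: A[4] -4 -> -6, delta = -2
P[k] for k < 4: unchanged (A[4] not included)
P[k] for k >= 4: shift by delta = -2
  P[0] = 7 + 0 = 7
  P[1] = 15 + 0 = 15
  P[2] = 25 + 0 = 25
  P[3] = 35 + 0 = 35
  P[4] = 31 + -2 = 29

Answer: [7, 15, 25, 35, 29]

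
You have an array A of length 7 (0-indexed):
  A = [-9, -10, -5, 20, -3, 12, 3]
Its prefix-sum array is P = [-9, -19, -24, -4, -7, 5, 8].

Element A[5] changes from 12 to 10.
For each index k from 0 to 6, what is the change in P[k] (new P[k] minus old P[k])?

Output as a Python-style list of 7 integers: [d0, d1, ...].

Answer: [0, 0, 0, 0, 0, -2, -2]

Derivation:
Element change: A[5] 12 -> 10, delta = -2
For k < 5: P[k] unchanged, delta_P[k] = 0
For k >= 5: P[k] shifts by exactly -2
Delta array: [0, 0, 0, 0, 0, -2, -2]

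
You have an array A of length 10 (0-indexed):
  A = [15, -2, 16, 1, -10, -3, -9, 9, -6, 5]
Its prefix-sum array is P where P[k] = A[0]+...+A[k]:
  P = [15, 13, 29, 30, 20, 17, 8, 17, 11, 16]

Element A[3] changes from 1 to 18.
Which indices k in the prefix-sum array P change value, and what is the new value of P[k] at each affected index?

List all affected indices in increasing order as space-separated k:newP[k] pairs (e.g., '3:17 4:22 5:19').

P[k] = A[0] + ... + A[k]
P[k] includes A[3] iff k >= 3
Affected indices: 3, 4, ..., 9; delta = 17
  P[3]: 30 + 17 = 47
  P[4]: 20 + 17 = 37
  P[5]: 17 + 17 = 34
  P[6]: 8 + 17 = 25
  P[7]: 17 + 17 = 34
  P[8]: 11 + 17 = 28
  P[9]: 16 + 17 = 33

Answer: 3:47 4:37 5:34 6:25 7:34 8:28 9:33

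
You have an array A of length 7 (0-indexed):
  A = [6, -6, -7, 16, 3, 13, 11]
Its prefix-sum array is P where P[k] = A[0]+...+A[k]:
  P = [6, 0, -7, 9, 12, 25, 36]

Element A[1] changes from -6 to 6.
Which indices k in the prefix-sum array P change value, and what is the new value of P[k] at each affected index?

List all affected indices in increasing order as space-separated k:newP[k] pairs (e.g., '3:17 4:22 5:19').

Answer: 1:12 2:5 3:21 4:24 5:37 6:48

Derivation:
P[k] = A[0] + ... + A[k]
P[k] includes A[1] iff k >= 1
Affected indices: 1, 2, ..., 6; delta = 12
  P[1]: 0 + 12 = 12
  P[2]: -7 + 12 = 5
  P[3]: 9 + 12 = 21
  P[4]: 12 + 12 = 24
  P[5]: 25 + 12 = 37
  P[6]: 36 + 12 = 48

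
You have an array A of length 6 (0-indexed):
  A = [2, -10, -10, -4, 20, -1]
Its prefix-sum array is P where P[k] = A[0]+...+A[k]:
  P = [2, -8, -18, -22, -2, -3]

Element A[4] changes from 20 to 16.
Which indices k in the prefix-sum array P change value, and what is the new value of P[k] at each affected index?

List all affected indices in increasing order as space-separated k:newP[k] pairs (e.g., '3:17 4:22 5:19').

P[k] = A[0] + ... + A[k]
P[k] includes A[4] iff k >= 4
Affected indices: 4, 5, ..., 5; delta = -4
  P[4]: -2 + -4 = -6
  P[5]: -3 + -4 = -7

Answer: 4:-6 5:-7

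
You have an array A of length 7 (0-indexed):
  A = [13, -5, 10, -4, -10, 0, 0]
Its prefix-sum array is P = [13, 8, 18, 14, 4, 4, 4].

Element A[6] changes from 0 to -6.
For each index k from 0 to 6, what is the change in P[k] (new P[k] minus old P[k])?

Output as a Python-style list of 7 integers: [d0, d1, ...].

Answer: [0, 0, 0, 0, 0, 0, -6]

Derivation:
Element change: A[6] 0 -> -6, delta = -6
For k < 6: P[k] unchanged, delta_P[k] = 0
For k >= 6: P[k] shifts by exactly -6
Delta array: [0, 0, 0, 0, 0, 0, -6]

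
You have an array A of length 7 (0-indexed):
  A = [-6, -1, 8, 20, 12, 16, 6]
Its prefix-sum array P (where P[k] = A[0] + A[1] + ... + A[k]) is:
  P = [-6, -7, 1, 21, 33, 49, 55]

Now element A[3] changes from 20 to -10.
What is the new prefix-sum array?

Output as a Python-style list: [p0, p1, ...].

Answer: [-6, -7, 1, -9, 3, 19, 25]

Derivation:
Change: A[3] 20 -> -10, delta = -30
P[k] for k < 3: unchanged (A[3] not included)
P[k] for k >= 3: shift by delta = -30
  P[0] = -6 + 0 = -6
  P[1] = -7 + 0 = -7
  P[2] = 1 + 0 = 1
  P[3] = 21 + -30 = -9
  P[4] = 33 + -30 = 3
  P[5] = 49 + -30 = 19
  P[6] = 55 + -30 = 25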